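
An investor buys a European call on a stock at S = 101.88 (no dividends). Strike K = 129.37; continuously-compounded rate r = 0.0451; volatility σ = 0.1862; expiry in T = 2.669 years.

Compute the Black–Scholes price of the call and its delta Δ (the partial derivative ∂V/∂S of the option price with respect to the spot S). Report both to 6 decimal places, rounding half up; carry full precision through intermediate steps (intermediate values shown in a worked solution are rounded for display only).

price = 7.654109
Δ = 0.406141

σ√T = 0.1862·√2.669 = 0.304196
d₁ = (ln(S/K) + (r+σ²/2)T) / (σ√T) = (ln(101.88/129.37) + (0.0451+0.1862²/2)·2.669) / 0.304196 = (-0.238881 + 0.166640) / 0.304196 = -0.237482
d₂ = d₁ − σ√T = -0.237482 − 0.304196 = -0.541679
e^{−rT} = e^{−0.0451·2.669} = 0.886591
N(d₁) = 0.406141,  N(d₂) = 0.294020
Call price V = S·N(d₁) − K·e^{−rT}·N(d₂) = 41.377675 − 33.723567 = 7.654109
Δ = N(d₁) = 0.406141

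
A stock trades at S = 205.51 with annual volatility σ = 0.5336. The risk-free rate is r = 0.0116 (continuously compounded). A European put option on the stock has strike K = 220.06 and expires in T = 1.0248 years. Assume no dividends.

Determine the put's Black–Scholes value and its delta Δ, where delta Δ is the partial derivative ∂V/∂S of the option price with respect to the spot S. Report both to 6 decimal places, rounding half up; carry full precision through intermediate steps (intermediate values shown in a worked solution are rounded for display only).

price = 51.241651
Δ = -0.434291

σ√T = 0.5336·√1.0248 = 0.540176
d₁ = (ln(S/K) + (r+σ²/2)T) / (σ√T) = (ln(205.51/220.06) + (0.0116+0.5336²/2)·1.0248) / 0.540176 = (-0.068406 + 0.157783) / 0.540176 = 0.165459
d₂ = d₁ − σ√T = 0.165459 − 0.540176 = -0.374717
e^{−rT} = e^{−0.0116·1.0248} = 0.988183
N(−d₁) = 0.434291,  N(−d₂) = 0.646064
Put price V = K·e^{−rT}·N(−d₂) − S·N(−d₁) = 140.492830 − 89.251179 = 51.241651
Δ = −N(−d₁) = -0.434291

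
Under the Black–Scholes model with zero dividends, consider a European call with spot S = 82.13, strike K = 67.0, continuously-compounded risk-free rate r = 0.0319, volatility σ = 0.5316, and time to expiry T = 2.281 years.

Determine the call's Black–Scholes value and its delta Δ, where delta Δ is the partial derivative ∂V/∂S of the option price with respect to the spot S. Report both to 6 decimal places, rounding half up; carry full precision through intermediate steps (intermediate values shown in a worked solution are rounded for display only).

price = 33.681792
Δ = 0.772066

σ√T = 0.5316·√2.281 = 0.802874
d₁ = (ln(S/K) + (r+σ²/2)T) / (σ√T) = (ln(82.13/67.0) + (0.0319+0.5316²/2)·2.281) / 0.802874 = (0.203611 + 0.395068) / 0.802874 = 0.745669
d₂ = d₁ − σ√T = 0.745669 − 0.802874 = -0.057206
e^{−rT} = e^{−0.0319·2.281} = 0.929820
N(d₁) = 0.772066,  N(d₂) = 0.477191
Call price V = S·N(d₁) − K·e^{−rT}·N(d₂) = 63.409798 − 29.728006 = 33.681792
Δ = N(d₁) = 0.772066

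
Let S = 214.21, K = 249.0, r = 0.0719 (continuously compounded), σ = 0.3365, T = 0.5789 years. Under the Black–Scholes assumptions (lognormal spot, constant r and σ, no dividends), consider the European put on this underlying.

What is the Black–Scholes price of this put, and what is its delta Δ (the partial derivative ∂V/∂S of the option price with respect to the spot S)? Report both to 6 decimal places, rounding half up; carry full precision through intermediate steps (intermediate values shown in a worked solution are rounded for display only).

price = 37.435723
Δ = -0.616853

σ√T = 0.3365·√0.5789 = 0.256028
d₁ = (ln(S/K) + (r+σ²/2)T) / (σ√T) = (ln(214.21/249.0) + (0.0719+0.3365²/2)·0.5789) / 0.256028 = (-0.150496 + 0.074398) / 0.256028 = -0.297226
d₂ = d₁ − σ√T = -0.297226 − 0.256028 = -0.553254
e^{−rT} = e^{−0.0719·0.5789} = 0.959231
N(−d₁) = 0.616853,  N(−d₂) = 0.709955
Put price V = K·e^{−rT}·N(−d₂) − S·N(−d₁) = 169.571806 − 132.136084 = 37.435723
Δ = −N(−d₁) = -0.616853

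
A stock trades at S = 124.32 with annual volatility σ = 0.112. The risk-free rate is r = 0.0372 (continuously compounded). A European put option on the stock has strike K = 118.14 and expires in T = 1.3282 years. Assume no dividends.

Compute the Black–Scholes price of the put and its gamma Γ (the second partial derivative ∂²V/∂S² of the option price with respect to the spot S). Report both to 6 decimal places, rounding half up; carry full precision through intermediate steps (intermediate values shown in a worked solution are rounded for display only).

price = 1.905030
Γ = 0.017436

σ√T = 0.112·√1.3282 = 0.129077
d₁ = (ln(S/K) + (r+σ²/2)T) / (σ√T) = (ln(124.32/118.14) + (0.0372+0.112²/2)·1.3282) / 0.129077 = (0.050989 + 0.057740) / 0.129077 = 0.842348
d₂ = d₁ − σ√T = 0.842348 − 0.129077 = 0.713271
e^{−rT} = e^{−0.0372·1.3282} = 0.951792
N(−d₁) = 0.199796,  N(−d₂) = 0.237839
Put price V = K·e^{−rT}·N(−d₂) − S·N(−d₁) = 26.743727 − 24.838697 = 1.905030
φ(d₁) = (1/√(2π))·e^{−d₁²/2} = 0.279791
Γ = φ(d₁) / (S·σ·√T) = 0.017436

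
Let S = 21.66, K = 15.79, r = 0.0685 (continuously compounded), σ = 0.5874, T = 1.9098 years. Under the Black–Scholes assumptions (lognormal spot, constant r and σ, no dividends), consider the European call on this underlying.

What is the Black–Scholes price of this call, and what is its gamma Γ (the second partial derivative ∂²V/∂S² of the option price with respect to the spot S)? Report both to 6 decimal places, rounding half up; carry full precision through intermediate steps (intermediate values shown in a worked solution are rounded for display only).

price = 10.266542
Γ = 0.014361

σ√T = 0.5874·√1.9098 = 0.811760
d₁ = (ln(S/K) + (r+σ²/2)T) / (σ√T) = (ln(21.66/15.79) + (0.0685+0.5874²/2)·1.9098) / 0.811760 = (0.316090 + 0.460299) / 0.811760 = 0.956427
d₂ = d₁ − σ√T = 0.956427 − 0.811760 = 0.144666
e^{−rT} = e^{−0.0685·1.9098} = 0.877375
N(d₁) = 0.830572,  N(d₂) = 0.557513
Call price V = S·N(d₁) − K·e^{−rT}·N(d₂) = 17.990181 − 7.723639 = 10.266542
φ(d₁) = (1/√(2π))·e^{−d₁²/2} = 0.252507
Γ = φ(d₁) / (S·σ·√T) = 0.014361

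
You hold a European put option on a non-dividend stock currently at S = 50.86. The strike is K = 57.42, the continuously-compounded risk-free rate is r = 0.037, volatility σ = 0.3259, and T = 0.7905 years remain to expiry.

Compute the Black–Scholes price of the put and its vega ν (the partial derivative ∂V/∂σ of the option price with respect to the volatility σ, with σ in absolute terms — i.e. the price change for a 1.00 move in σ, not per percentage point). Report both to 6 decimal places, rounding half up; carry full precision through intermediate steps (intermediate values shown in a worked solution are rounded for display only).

price = 8.898695
ν = 17.772514

σ√T = 0.3259·√0.7905 = 0.289758
d₁ = (ln(S/K) + (r+σ²/2)T) / (σ√T) = (ln(50.86/57.42) + (0.037+0.3259²/2)·0.7905) / 0.289758 = (-0.121316 + 0.071228) / 0.289758 = -0.172860
d₂ = d₁ − σ√T = -0.172860 − 0.289758 = -0.462618
e^{−rT} = e^{−0.037·0.7905} = 0.971175
N(−d₁) = 0.568619,  N(−d₂) = 0.678181
Put price V = K·e^{−rT}·N(−d₂) − S·N(−d₁) = 37.818673 − 28.919978 = 8.898695
φ(d₁) = (1/√(2π))·e^{−d₁²/2} = 0.393026
ν = S·φ(d₁)·√T = 17.772514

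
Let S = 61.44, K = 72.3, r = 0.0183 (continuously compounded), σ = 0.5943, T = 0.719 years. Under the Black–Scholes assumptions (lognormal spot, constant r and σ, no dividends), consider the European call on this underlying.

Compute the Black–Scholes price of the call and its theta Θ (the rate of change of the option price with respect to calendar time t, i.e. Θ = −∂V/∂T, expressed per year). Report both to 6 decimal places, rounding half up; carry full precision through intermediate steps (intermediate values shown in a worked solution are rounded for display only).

price = 8.815505
Θ = -8.961647

σ√T = 0.5943·√0.719 = 0.503930
d₁ = (ln(S/K) + (r+σ²/2)T) / (σ√T) = (ln(61.44/72.3) + (0.0183+0.5943²/2)·0.719) / 0.503930 = (-0.162763 + 0.140130) / 0.503930 = -0.044912
d₂ = d₁ − σ√T = -0.044912 − 0.503930 = -0.548842
e^{−rT} = e^{−0.0183·0.719} = 0.986928
N(d₁) = 0.482089,  N(d₂) = 0.291557
Call price V = S·N(d₁) − K·e^{−rT}·N(d₂) = 29.619525 − 20.804019 = 8.815505
φ(d₁) = (1/√(2π))·e^{−d₁²/2} = 0.398540
Θ = −S·φ(d₁)·σ/(2√T) − r·K·e^{−rT}·N(d₂) = −8.580934 − 0.380714 = -8.961647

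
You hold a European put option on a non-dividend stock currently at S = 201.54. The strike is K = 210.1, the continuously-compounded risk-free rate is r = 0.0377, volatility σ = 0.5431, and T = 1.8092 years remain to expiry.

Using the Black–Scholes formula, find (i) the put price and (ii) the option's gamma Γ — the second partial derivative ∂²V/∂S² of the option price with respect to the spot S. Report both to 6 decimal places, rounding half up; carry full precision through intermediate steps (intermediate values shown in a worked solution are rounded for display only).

price = 54.089775
Γ = 0.002500

σ√T = 0.5431·√1.8092 = 0.730505
d₁ = (ln(S/K) + (r+σ²/2)T) / (σ√T) = (ln(201.54/210.1) + (0.0377+0.5431²/2)·1.8092) / 0.730505 = (-0.041596 + 0.335025) / 0.730505 = 0.401681
d₂ = d₁ − σ√T = 0.401681 − 0.730505 = -0.328824
e^{−rT} = e^{−0.0377·1.8092} = 0.934067
N(−d₁) = 0.343959,  N(−d₂) = 0.628856
Put price V = K·e^{−rT}·N(−d₂) − S·N(−d₁) = 123.411368 − 69.321594 = 54.089775
φ(d₁) = (1/√(2π))·e^{−d₁²/2} = 0.368022
Γ = φ(d₁) / (S·σ·√T) = 0.002500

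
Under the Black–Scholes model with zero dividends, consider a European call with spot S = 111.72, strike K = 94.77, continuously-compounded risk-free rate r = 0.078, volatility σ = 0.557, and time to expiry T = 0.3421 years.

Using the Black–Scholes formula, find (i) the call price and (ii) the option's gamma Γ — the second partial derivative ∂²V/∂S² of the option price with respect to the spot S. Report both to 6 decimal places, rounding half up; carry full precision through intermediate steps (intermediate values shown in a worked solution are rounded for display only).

σ√T = 0.557·√0.3421 = 0.325785
d₁ = (ln(S/K) + (r+σ²/2)T) / (σ√T) = (ln(111.72/94.77) + (0.078+0.557²/2)·0.3421) / 0.325785 = (0.164543 + 0.079752) / 0.325785 = 0.749864
d₂ = d₁ − σ√T = 0.749864 − 0.325785 = 0.424078
e^{−rT} = e^{−0.078·0.3421} = 0.973669
N(d₁) = 0.773332,  N(d₂) = 0.664246
Call price V = S·N(d₁) − K·e^{−rT}·N(d₂) = 86.396608 − 61.293012 = 25.103597
φ(d₁) = (1/√(2π))·e^{−d₁²/2} = 0.301168
Γ = φ(d₁) / (S·σ·√T) = 0.008275

price = 25.103597
Γ = 0.008275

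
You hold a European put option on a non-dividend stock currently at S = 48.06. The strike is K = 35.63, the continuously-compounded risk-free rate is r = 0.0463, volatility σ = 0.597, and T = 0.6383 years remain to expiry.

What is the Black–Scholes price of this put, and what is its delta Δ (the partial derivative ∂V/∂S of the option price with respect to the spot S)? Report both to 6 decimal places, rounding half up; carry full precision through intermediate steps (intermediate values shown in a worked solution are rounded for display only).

σ√T = 0.597·√0.6383 = 0.476965
d₁ = (ln(S/K) + (r+σ²/2)T) / (σ√T) = (ln(48.06/35.63) + (0.0463+0.597²/2)·0.6383) / 0.476965 = (0.299262 + 0.143301) / 0.476965 = 0.927874
d₂ = d₁ − σ√T = 0.927874 − 0.476965 = 0.450908
e^{−rT} = e^{−0.0463·0.6383} = 0.970879
N(−d₁) = 0.176737,  N(−d₂) = 0.326028
Put price V = K·e^{−rT}·N(−d₂) − S·N(−d₁) = 11.278092 − 8.493960 = 2.784133
Δ = −N(−d₁) = -0.176737

price = 2.784133
Δ = -0.176737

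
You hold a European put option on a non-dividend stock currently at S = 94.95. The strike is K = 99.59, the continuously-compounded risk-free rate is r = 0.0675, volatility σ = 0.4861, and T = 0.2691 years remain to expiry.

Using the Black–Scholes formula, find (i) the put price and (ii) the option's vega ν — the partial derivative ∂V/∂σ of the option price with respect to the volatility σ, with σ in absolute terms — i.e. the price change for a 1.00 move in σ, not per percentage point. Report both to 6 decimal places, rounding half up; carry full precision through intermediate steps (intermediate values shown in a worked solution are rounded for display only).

σ√T = 0.4861·√0.2691 = 0.252164
d₁ = (ln(S/K) + (r+σ²/2)T) / (σ√T) = (ln(94.95/99.59) + (0.0675+0.4861²/2)·0.2691) / 0.252164 = (-0.047711 + 0.049958) / 0.252164 = 0.008908
d₂ = d₁ − σ√T = 0.008908 − 0.252164 = -0.243256
e^{−rT} = e^{−0.0675·0.2691} = 0.982000
N(−d₁) = 0.496446,  N(−d₂) = 0.596096
Put price V = K·e^{−rT}·N(−d₂) − S·N(−d₁) = 58.296656 − 47.137587 = 11.159069
φ(d₁) = (1/√(2π))·e^{−d₁²/2} = 0.398926
ν = S·φ(d₁)·√T = 19.649190

price = 11.159069
ν = 19.649190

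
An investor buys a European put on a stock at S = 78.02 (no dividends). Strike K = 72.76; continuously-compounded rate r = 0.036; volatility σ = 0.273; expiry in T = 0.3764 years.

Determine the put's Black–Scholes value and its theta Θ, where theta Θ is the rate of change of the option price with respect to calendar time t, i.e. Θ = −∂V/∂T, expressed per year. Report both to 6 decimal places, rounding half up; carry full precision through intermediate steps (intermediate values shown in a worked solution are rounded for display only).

price = 2.483913
Θ = -4.971018

σ√T = 0.273·√0.3764 = 0.167489
d₁ = (ln(S/K) + (r+σ²/2)T) / (σ√T) = (ln(78.02/72.76) + (0.036+0.273²/2)·0.3764) / 0.167489 = (0.069799 + 0.027577) / 0.167489 = 0.581384
d₂ = d₁ − σ√T = 0.581384 − 0.167489 = 0.413894
e^{−rT} = e^{−0.036·0.3764} = 0.986541
N(−d₁) = 0.280491,  N(−d₂) = 0.339476
Put price V = K·e^{−rT}·N(−d₂) − S·N(−d₁) = 24.367821 − 21.883907 = 2.483913
φ(d₁) = (1/√(2π))·e^{−d₁²/2} = 0.336909
Θ = −S·φ(d₁)·σ/(2√T) + r·K·e^{−rT}·N(−d₂) = −5.848259 + 0.877242 = -4.971018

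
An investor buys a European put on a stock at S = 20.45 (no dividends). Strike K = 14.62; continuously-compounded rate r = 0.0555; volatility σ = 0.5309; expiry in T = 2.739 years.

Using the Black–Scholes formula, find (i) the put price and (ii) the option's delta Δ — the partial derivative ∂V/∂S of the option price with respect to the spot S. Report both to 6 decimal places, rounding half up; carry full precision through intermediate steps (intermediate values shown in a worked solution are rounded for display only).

σ√T = 0.5309·√2.739 = 0.878635
d₁ = (ln(S/K) + (r+σ²/2)T) / (σ√T) = (ln(20.45/14.62) + (0.0555+0.5309²/2)·2.739) / 0.878635 = (0.335592 + 0.538015) / 0.878635 = 0.994277
d₂ = d₁ − σ√T = 0.994277 − 0.878635 = 0.115642
e^{−rT} = e^{−0.0555·2.739} = 0.858976
N(−d₁) = 0.160044,  N(−d₂) = 0.453968
Put price V = K·e^{−rT}·N(−d₂) − S·N(−d₁) = 5.701037 − 3.272900 = 2.428137
Δ = −N(−d₁) = -0.160044

price = 2.428137
Δ = -0.160044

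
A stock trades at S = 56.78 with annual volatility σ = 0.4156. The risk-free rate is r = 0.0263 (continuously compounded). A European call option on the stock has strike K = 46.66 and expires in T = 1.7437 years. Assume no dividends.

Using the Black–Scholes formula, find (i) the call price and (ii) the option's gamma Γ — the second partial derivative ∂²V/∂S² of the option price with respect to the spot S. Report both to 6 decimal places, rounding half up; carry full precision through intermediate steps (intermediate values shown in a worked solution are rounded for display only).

σ√T = 0.4156·√1.7437 = 0.548797
d₁ = (ln(S/K) + (r+σ²/2)T) / (σ√T) = (ln(56.78/46.66) + (0.0263+0.4156²/2)·1.7437) / 0.548797 = (0.196297 + 0.196448) / 0.548797 = 0.715648
d₂ = d₁ − σ√T = 0.715648 − 0.548797 = 0.166851
e^{−rT} = e^{−0.0263·1.7437} = 0.955176
N(d₁) = 0.762896,  N(d₂) = 0.566256
Call price V = S·N(d₁) − K·e^{−rT}·N(d₂) = 43.317210 − 25.237214 = 18.079995
φ(d₁) = (1/√(2π))·e^{−d₁²/2} = 0.308815
Γ = φ(d₁) / (S·σ·√T) = 0.009910

price = 18.079995
Γ = 0.009910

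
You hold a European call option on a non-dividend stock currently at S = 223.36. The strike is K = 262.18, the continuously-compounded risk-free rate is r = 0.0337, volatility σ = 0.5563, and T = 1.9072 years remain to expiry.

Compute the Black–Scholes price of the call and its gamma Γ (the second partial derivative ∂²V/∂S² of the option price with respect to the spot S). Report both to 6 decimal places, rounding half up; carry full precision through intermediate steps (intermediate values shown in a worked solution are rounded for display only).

price = 59.446201
Γ = 0.002248

σ√T = 0.5563·√1.9072 = 0.768258
d₁ = (ln(S/K) + (r+σ²/2)T) / (σ√T) = (ln(223.36/262.18) + (0.0337+0.5563²/2)·1.9072) / 0.768258 = (-0.160246 + 0.359383) / 0.768258 = 0.259205
d₂ = d₁ − σ√T = 0.259205 − 0.768258 = -0.509053
e^{−rT} = e^{−0.0337·1.9072} = 0.937749
N(d₁) = 0.602262,  N(d₂) = 0.305358
Call price V = S·N(d₁) − K·e^{−rT}·N(d₂) = 134.521133 − 75.074932 = 59.446201
φ(d₁) = (1/√(2π))·e^{−d₁²/2} = 0.385763
Γ = φ(d₁) / (S·σ·√T) = 0.002248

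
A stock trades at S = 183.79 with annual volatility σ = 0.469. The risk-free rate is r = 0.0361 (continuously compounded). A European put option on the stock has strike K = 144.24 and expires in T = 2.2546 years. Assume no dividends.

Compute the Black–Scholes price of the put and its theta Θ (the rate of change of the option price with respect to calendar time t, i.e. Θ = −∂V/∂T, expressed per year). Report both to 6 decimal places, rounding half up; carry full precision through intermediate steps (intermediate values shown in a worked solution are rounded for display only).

price = 22.475286
Θ = -6.042074

σ√T = 0.469·√2.2546 = 0.704219
d₁ = (ln(S/K) + (r+σ²/2)T) / (σ√T) = (ln(183.79/144.24) + (0.0361+0.469²/2)·2.2546) / 0.704219 = (0.242315 + 0.329353) / 0.704219 = 0.811777
d₂ = d₁ − σ√T = 0.811777 − 0.704219 = 0.107558
e^{−rT} = e^{−0.0361·2.2546} = 0.921833
N(−d₁) = 0.208460,  N(−d₂) = 0.457173
Put price V = K·e^{−rT}·N(−d₂) − S·N(−d₁) = 60.788134 − 38.312848 = 22.475286
φ(d₁) = (1/√(2π))·e^{−d₁²/2} = 0.286955
Θ = −S·φ(d₁)·σ/(2√T) + r·K·e^{−rT}·N(−d₂) = −8.236526 + 2.194452 = -6.042074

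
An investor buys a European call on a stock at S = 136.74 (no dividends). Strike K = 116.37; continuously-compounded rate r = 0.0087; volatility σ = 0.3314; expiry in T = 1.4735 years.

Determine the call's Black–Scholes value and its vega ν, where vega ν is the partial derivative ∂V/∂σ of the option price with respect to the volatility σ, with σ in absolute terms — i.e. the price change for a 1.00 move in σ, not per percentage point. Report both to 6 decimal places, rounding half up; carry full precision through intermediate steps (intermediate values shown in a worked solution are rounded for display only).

price = 32.801686
ν = 54.162702

σ√T = 0.3314·√1.4735 = 0.402279
d₁ = (ln(S/K) + (r+σ²/2)T) / (σ√T) = (ln(136.74/116.37) + (0.0087+0.3314²/2)·1.4735) / 0.402279 = (0.161307 + 0.093734) / 0.402279 = 0.633988
d₂ = d₁ − σ√T = 0.633988 − 0.402279 = 0.231709
e^{−rT} = e^{−0.0087·1.4735} = 0.987262
N(d₁) = 0.736956,  N(d₂) = 0.591618
Call price V = S·N(d₁) − K·e^{−rT}·N(d₂) = 100.771328 − 67.969643 = 32.801686
φ(d₁) = (1/√(2π))·e^{−d₁²/2} = 0.326309
ν = S·φ(d₁)·√T = 54.162702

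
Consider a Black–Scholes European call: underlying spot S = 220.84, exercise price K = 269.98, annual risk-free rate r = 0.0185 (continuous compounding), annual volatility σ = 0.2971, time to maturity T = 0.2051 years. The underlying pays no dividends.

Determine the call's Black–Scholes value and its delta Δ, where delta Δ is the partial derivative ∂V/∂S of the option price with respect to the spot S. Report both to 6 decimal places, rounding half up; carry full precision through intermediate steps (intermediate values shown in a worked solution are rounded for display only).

σ√T = 0.2971·√0.2051 = 0.134551
d₁ = (ln(S/K) + (r+σ²/2)T) / (σ√T) = (ln(220.84/269.98) + (0.0185+0.2971²/2)·0.2051) / 0.134551 = (-0.200909 + 0.012846) / 0.134551 = -1.397714
d₂ = d₁ − σ√T = -1.397714 − 0.134551 = -1.532264
e^{−rT} = e^{−0.0185·0.2051} = 0.996213
N(d₁) = 0.081100,  N(d₂) = 0.062729
Call price V = S·N(d₁) − K·e^{−rT}·N(d₂) = 17.910020 − 16.871335 = 1.038685
Δ = N(d₁) = 0.081100

price = 1.038685
Δ = 0.081100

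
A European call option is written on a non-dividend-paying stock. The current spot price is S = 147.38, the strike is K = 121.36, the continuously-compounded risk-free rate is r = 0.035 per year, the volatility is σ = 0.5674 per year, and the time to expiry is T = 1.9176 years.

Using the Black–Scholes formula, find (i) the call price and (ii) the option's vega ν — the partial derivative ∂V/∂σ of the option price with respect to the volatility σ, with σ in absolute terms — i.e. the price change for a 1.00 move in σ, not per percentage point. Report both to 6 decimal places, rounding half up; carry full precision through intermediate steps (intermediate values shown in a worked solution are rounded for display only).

price = 58.866033
ν = 62.579094

σ√T = 0.5674·√1.9176 = 0.785721
d₁ = (ln(S/K) + (r+σ²/2)T) / (σ√T) = (ln(147.38/121.36) + (0.035+0.5674²/2)·1.9176) / 0.785721 = (0.194253 + 0.375795) / 0.785721 = 0.725509
d₂ = d₁ − σ√T = 0.725509 − 0.785721 = -0.060212
e^{−rT} = e^{−0.035·1.9176} = 0.935087
N(d₁) = 0.765930,  N(d₂) = 0.475993
Call price V = S·N(d₁) − K·e^{−rT}·N(d₂) = 112.882778 − 54.016745 = 58.866033
φ(d₁) = (1/√(2π))·e^{−d₁²/2} = 0.306628
ν = S·φ(d₁)·√T = 62.579094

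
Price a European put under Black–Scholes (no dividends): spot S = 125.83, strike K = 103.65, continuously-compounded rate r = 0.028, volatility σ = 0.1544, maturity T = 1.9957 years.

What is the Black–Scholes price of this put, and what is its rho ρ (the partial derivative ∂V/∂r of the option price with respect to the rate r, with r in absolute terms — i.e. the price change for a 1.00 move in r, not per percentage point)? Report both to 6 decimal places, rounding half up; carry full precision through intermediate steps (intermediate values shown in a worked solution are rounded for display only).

σ√T = 0.1544·√1.9957 = 0.218120
d₁ = (ln(S/K) + (r+σ²/2)T) / (σ√T) = (ln(125.83/103.65) + (0.028+0.1544²/2)·1.9957) / 0.218120 = (0.193912 + 0.079668) / 0.218120 = 1.254264
d₂ = d₁ − σ√T = 1.254264 − 0.218120 = 1.036144
e^{−rT} = e^{−0.028·1.9957} = 0.945653
N(−d₁) = 0.104873,  N(−d₂) = 0.150067
Put price V = K·e^{−rT}·N(−d₂) − S·N(−d₁) = 14.709153 − 13.196179 = 1.512974
ρ = −K·T·e^{−rT}·N(−d₂) = -29.355057

price = 1.512974
ρ = -29.355057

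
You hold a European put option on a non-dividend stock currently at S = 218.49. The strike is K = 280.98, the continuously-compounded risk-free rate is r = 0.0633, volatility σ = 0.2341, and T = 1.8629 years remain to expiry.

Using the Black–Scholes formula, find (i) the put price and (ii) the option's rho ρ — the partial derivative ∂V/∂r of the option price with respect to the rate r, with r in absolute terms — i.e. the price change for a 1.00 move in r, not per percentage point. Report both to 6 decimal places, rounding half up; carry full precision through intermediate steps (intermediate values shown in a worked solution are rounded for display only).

σ√T = 0.2341·√1.8629 = 0.319519
d₁ = (ln(S/K) + (r+σ²/2)T) / (σ√T) = (ln(218.49/280.98) + (0.0633+0.2341²/2)·1.8629) / 0.319519 = (-0.251543 + 0.168968) / 0.319519 = -0.258438
d₂ = d₁ − σ√T = -0.258438 − 0.319519 = -0.577956
e^{−rT} = e^{−0.0633·1.8629} = 0.888766
N(−d₁) = 0.601965,  N(−d₂) = 0.718353
Put price V = K·e^{−rT}·N(−d₂) − S·N(−d₁) = 179.391025 − 131.523412 = 47.867613
ρ = −K·T·e^{−rT}·N(−d₂) = -334.187541

price = 47.867613
ρ = -334.187541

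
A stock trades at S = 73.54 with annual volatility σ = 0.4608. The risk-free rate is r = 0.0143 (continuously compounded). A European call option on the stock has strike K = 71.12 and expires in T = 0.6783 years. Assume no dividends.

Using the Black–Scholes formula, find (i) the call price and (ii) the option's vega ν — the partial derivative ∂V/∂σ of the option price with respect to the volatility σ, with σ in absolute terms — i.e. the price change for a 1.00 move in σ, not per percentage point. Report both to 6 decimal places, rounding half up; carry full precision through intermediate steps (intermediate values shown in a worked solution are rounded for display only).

price = 12.456319
ν = 23.075177

σ√T = 0.4608·√0.6783 = 0.379510
d₁ = (ln(S/K) + (r+σ²/2)T) / (σ√T) = (ln(73.54/71.12) + (0.0143+0.4608²/2)·0.6783) / 0.379510 = (0.033461 + 0.081714) / 0.379510 = 0.303482
d₂ = d₁ − σ√T = 0.303482 − 0.379510 = -0.076028
e^{−rT} = e^{−0.0143·0.6783} = 0.990347
N(d₁) = 0.619239,  N(d₂) = 0.469698
Call price V = S·N(d₁) − K·e^{−rT}·N(d₂) = 45.538819 − 33.082500 = 12.456319
φ(d₁) = (1/√(2π))·e^{−d₁²/2} = 0.380987
ν = S·φ(d₁)·√T = 23.075177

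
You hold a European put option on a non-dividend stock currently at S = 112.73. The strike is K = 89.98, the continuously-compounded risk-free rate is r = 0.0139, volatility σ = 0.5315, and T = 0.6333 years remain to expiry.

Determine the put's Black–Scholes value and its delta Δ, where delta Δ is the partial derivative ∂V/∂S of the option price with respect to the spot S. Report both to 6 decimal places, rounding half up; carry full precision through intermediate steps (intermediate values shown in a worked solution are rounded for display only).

σ√T = 0.5315·√0.6333 = 0.422968
d₁ = (ln(S/K) + (r+σ²/2)T) / (σ√T) = (ln(112.73/89.98) + (0.0139+0.5315²/2)·0.6333) / 0.422968 = (0.225408 + 0.098254) / 0.422968 = 0.765216
d₂ = d₁ − σ√T = 0.765216 − 0.422968 = 0.342247
e^{−rT} = e^{−0.0139·0.6333} = 0.991236
N(−d₁) = 0.222072,  N(−d₂) = 0.366082
Put price V = K·e^{−rT}·N(−d₂) − S·N(−d₁) = 32.651397 − 25.034121 = 7.617276
Δ = −N(−d₁) = -0.222072

price = 7.617276
Δ = -0.222072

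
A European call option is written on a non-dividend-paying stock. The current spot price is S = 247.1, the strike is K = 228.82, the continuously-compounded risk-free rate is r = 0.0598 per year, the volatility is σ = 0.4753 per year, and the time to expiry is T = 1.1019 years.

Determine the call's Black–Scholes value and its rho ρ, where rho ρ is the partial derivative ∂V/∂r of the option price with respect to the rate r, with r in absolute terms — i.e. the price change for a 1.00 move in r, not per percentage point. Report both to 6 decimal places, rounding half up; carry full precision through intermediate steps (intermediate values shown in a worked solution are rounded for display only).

price = 63.681877
ρ = 121.479772

σ√T = 0.4753·√1.1019 = 0.498929
d₁ = (ln(S/K) + (r+σ²/2)T) / (σ√T) = (ln(247.1/228.82) + (0.0598+0.4753²/2)·1.1019) / 0.498929 = (0.076857 + 0.190359) / 0.498929 = 0.535579
d₂ = d₁ − σ√T = 0.535579 − 0.498929 = 0.036650
e^{−rT} = e^{−0.0598·1.1019} = 0.936230
N(d₁) = 0.703875,  N(d₂) = 0.514618
Call price V = S·N(d₁) − K·e^{−rT}·N(d₂) = 173.927609 − 110.245732 = 63.681877
ρ = K·T·e^{−rT}·N(d₂) = 121.479772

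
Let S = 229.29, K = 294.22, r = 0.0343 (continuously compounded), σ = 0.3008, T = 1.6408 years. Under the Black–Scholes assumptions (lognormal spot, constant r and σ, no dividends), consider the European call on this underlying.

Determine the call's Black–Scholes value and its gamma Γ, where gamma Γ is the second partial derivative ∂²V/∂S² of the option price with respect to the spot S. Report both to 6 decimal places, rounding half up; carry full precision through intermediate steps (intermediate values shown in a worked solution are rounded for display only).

price = 19.033012
Γ = 0.004306

σ√T = 0.3008·√1.6408 = 0.385306
d₁ = (ln(S/K) + (r+σ²/2)T) / (σ√T) = (ln(229.29/294.22) + (0.0343+0.3008²/2)·1.6408) / 0.385306 = (-0.249340 + 0.130510) / 0.385306 = -0.308405
d₂ = d₁ − σ√T = -0.308405 − 0.385306 = -0.693711
e^{−rT} = e^{−0.0343·1.6408} = 0.945275
N(d₁) = 0.378887,  N(d₂) = 0.243932
Call price V = S·N(d₁) − K·e^{−rT}·N(d₂) = 86.874978 − 67.841967 = 19.033012
φ(d₁) = (1/√(2π))·e^{−d₁²/2} = 0.380414
Γ = φ(d₁) / (S·σ·√T) = 0.004306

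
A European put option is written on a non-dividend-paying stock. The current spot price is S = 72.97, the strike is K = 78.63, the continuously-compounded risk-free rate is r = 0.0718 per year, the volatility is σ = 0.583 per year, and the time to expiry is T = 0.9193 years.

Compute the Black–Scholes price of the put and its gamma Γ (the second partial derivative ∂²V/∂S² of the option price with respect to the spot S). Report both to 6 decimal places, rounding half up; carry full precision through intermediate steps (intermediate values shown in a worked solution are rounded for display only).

σ√T = 0.583·√0.9193 = 0.558981
d₁ = (ln(S/K) + (r+σ²/2)T) / (σ√T) = (ln(72.97/78.63) + (0.0718+0.583²/2)·0.9193) / 0.558981 = (-0.074705 + 0.222236) / 0.558981 = 0.263928
d₂ = d₁ − σ√T = 0.263928 − 0.558981 = -0.295053
e^{−rT} = e^{−0.0718·0.9193} = 0.936125
N(−d₁) = 0.395918,  N(−d₂) = 0.616023
Put price V = K·e^{−rT}·N(−d₂) − S·N(−d₁) = 45.343968 − 28.890113 = 16.453855
φ(d₁) = (1/√(2π))·e^{−d₁²/2} = 0.385287
Γ = φ(d₁) / (S·σ·√T) = 0.009446

price = 16.453855
Γ = 0.009446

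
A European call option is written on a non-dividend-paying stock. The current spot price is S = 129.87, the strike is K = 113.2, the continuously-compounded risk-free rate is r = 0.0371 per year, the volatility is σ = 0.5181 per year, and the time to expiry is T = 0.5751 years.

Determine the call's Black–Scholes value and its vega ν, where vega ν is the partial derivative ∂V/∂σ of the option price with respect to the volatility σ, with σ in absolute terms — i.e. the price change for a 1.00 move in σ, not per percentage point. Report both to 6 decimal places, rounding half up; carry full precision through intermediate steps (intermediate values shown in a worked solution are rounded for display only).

price = 29.757486
ν = 32.810464

σ√T = 0.5181·√0.5751 = 0.392903
d₁ = (ln(S/K) + (r+σ²/2)T) / (σ√T) = (ln(129.87/113.2) + (0.0371+0.5181²/2)·0.5751) / 0.392903 = (0.137378 + 0.098523) / 0.392903 = 0.600404
d₂ = d₁ − σ√T = 0.600404 − 0.392903 = 0.207501
e^{−rT} = e^{−0.0371·0.5751} = 0.978890
N(d₁) = 0.725881,  N(d₂) = 0.582191
Call price V = S·N(d₁) − K·e^{−rT}·N(d₂) = 94.270213 − 64.512727 = 29.757486
φ(d₁) = (1/√(2π))·e^{−d₁²/2} = 0.333144
ν = S·φ(d₁)·√T = 32.810464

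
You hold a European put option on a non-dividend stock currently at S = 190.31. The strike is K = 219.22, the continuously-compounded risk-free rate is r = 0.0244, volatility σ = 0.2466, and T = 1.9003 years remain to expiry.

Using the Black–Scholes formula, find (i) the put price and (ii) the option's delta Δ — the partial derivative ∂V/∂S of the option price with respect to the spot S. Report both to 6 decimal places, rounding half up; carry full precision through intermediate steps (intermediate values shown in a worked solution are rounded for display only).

price = 37.491271
Δ = -0.543656

σ√T = 0.2466·√1.9003 = 0.339941
d₁ = (ln(S/K) + (r+σ²/2)T) / (σ√T) = (ln(190.31/219.22) + (0.0244+0.2466²/2)·1.9003) / 0.339941 = (-0.141421 + 0.104147) / 0.339941 = -0.109648
d₂ = d₁ − σ√T = -0.109648 − 0.339941 = -0.449590
e^{−rT} = e^{−0.0244·1.9003} = 0.954691
N(−d₁) = 0.543656,  N(−d₂) = 0.673497
Put price V = K·e^{−rT}·N(−d₂) − S·N(−d₁) = 140.954424 − 103.463154 = 37.491271
Δ = −N(−d₁) = -0.543656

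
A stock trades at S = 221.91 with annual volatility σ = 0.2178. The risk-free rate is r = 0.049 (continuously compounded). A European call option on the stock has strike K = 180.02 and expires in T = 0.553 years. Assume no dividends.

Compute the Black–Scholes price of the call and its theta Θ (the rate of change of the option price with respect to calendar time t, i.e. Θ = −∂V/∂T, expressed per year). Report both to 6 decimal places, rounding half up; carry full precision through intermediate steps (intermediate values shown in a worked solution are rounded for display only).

price = 47.727151
Θ = -11.824081

σ√T = 0.2178·√0.553 = 0.161965
d₁ = (ln(S/K) + (r+σ²/2)T) / (σ√T) = (ln(221.91/180.02) + (0.049+0.2178²/2)·0.553) / 0.161965 = (0.209204 + 0.040213) / 0.161965 = 1.539948
d₂ = d₁ − σ√T = 1.539948 − 0.161965 = 1.377983
e^{−rT} = e^{−0.049·0.553} = 0.973267
N(d₁) = 0.938213,  N(d₂) = 0.915896
Call price V = S·N(d₁) − K·e^{−rT}·N(d₂) = 208.198949 − 160.471799 = 47.727151
φ(d₁) = (1/√(2π))·e^{−d₁²/2} = 0.121887
Θ = −S·φ(d₁)·σ/(2√T) − r·K·e^{−rT}·N(d₂) = −3.960963 − 7.863118 = -11.824081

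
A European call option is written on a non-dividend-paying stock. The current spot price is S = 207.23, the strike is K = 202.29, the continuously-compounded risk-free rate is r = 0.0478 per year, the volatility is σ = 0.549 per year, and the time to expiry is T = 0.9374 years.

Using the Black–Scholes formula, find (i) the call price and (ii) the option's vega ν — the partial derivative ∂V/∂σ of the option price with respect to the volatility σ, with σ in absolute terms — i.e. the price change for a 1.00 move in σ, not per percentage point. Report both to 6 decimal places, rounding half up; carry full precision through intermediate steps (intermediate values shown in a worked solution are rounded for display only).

σ√T = 0.549·√0.9374 = 0.531539
d₁ = (ln(S/K) + (r+σ²/2)T) / (σ√T) = (ln(207.23/202.29) + (0.0478+0.549²/2)·0.9374) / 0.531539 = (0.024127 + 0.186074) / 0.531539 = 0.395458
d₂ = d₁ − σ√T = 0.395458 − 0.531539 = -0.136080
e^{−rT} = e^{−0.0478·0.9374} = 0.956181
N(d₁) = 0.653748,  N(d₂) = 0.445879
Call price V = S·N(d₁) − K·e^{−rT}·N(d₂) = 135.476125 − 86.244533 = 49.231591
φ(d₁) = (1/√(2π))·e^{−d₁²/2} = 0.368936
ν = S·φ(d₁)·√T = 74.022902

price = 49.231591
ν = 74.022902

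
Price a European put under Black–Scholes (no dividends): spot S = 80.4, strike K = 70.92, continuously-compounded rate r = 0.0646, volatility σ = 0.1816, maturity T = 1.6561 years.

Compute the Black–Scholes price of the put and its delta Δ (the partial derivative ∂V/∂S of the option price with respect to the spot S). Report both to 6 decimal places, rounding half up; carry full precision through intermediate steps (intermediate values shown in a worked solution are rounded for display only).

σ√T = 0.1816·√1.6561 = 0.233700
d₁ = (ln(S/K) + (r+σ²/2)T) / (σ√T) = (ln(80.4/70.92) + (0.0646+0.1816²/2)·1.6561) / 0.233700 = (0.125462 + 0.134292) / 0.233700 = 1.111482
d₂ = d₁ − σ√T = 1.111482 − 0.233700 = 0.877782
e^{−rT} = e^{−0.0646·1.6561} = 0.898540
N(−d₁) = 0.133180,  N(−d₂) = 0.190031
Put price V = K·e^{−rT}·N(−d₂) − S·N(−d₁) = 12.109622 − 10.707705 = 1.401918
Δ = −N(−d₁) = -0.133180

price = 1.401918
Δ = -0.133180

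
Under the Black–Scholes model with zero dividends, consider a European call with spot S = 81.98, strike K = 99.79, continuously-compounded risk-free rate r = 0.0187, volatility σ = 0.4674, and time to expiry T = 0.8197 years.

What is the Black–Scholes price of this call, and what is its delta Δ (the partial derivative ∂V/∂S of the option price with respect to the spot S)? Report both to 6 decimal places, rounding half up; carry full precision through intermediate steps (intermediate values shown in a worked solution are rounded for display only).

price = 8.296247
Δ = 0.414197

σ√T = 0.4674·√0.8197 = 0.423171
d₁ = (ln(S/K) + (r+σ²/2)T) / (σ√T) = (ln(81.98/99.79) + (0.0187+0.4674²/2)·0.8197) / 0.423171 = (-0.196593 + 0.104865) / 0.423171 = -0.216762
d₂ = d₁ − σ√T = -0.216762 − 0.423171 = -0.639933
e^{−rT} = e^{−0.0187·0.8197} = 0.984788
N(d₁) = 0.414197,  N(d₂) = 0.261108
Call price V = S·N(d₁) − K·e^{−rT}·N(d₂) = 33.955874 − 25.659627 = 8.296247
Δ = N(d₁) = 0.414197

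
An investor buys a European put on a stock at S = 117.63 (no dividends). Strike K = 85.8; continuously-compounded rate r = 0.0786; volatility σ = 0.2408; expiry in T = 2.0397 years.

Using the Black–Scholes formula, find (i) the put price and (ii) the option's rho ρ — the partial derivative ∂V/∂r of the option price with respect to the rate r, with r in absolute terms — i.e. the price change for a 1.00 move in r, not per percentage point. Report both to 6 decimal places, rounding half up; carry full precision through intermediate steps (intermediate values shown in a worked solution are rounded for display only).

price = 1.199461
ρ = -16.818636

σ√T = 0.2408·√2.0397 = 0.343906
d₁ = (ln(S/K) + (r+σ²/2)T) / (σ√T) = (ln(117.63/85.8) + (0.0786+0.2408²/2)·2.0397) / 0.343906 = (0.315525 + 0.219456) / 0.343906 = 1.555603
d₂ = d₁ − σ√T = 1.555603 − 0.343906 = 1.211697
e^{−rT} = e^{−0.0786·2.0397} = 0.851871
N(−d₁) = 0.059901,  N(−d₂) = 0.112814
Put price V = K·e^{−rT}·N(−d₂) − S·N(−d₁) = 8.245642 − 7.046181 = 1.199461
ρ = −K·T·e^{−rT}·N(−d₂) = -16.818636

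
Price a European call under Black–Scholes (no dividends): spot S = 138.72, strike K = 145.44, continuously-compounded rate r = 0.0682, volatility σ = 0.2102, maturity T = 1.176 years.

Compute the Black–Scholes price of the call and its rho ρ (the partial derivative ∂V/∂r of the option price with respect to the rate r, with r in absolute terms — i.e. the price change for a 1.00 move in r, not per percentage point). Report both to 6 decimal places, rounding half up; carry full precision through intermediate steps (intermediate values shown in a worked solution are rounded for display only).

price = 14.756800
ρ = 80.838315

σ√T = 0.2102·√1.176 = 0.227948
d₁ = (ln(S/K) + (r+σ²/2)T) / (σ√T) = (ln(138.72/145.44) + (0.0682+0.2102²/2)·1.176) / 0.227948 = (-0.047306 + 0.106183) / 0.227948 = 0.258292
d₂ = d₁ − σ√T = 0.258292 − 0.227948 = 0.030344
e^{−rT} = e^{−0.0682·1.176} = 0.922929
N(d₁) = 0.601909,  N(d₂) = 0.512104
Call price V = S·N(d₁) − K·e^{−rT}·N(d₂) = 83.496864 − 68.740064 = 14.756800
ρ = K·T·e^{−rT}·N(d₂) = 80.838315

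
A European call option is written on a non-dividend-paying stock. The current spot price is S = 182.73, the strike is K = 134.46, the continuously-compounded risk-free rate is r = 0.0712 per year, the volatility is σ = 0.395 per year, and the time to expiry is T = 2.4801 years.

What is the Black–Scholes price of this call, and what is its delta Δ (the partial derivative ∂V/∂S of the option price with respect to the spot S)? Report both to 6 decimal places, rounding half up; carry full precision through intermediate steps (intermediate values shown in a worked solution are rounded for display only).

price = 80.897273
Δ = 0.861704

σ√T = 0.395·√2.4801 = 0.622059
d₁ = (ln(S/K) + (r+σ²/2)T) / (σ√T) = (ln(182.73/134.46) + (0.0712+0.395²/2)·2.4801) / 0.622059 = (0.306743 + 0.370062) / 0.622059 = 1.088007
d₂ = d₁ − σ√T = 1.088007 − 0.622059 = 0.465948
e^{−rT} = e^{−0.0712·2.4801} = 0.838129
N(d₁) = 0.861704,  N(d₂) = 0.679374
Call price V = S·N(d₁) − K·e^{−rT}·N(d₂) = 157.459176 − 76.561903 = 80.897273
Δ = N(d₁) = 0.861704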